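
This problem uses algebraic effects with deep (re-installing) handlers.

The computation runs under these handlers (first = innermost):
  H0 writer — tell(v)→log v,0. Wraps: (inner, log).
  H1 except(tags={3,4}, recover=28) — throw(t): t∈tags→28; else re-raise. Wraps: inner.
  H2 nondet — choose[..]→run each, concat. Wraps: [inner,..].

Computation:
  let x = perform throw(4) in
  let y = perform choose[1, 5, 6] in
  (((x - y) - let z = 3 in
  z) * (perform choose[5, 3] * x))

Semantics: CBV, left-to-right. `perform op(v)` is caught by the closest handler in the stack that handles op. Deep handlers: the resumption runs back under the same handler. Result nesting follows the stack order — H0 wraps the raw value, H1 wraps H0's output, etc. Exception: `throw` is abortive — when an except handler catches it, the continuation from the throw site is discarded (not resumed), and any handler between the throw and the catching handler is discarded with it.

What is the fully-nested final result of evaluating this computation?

Evaluation trace:
throw(4) @ H1 caught ⇒ 28
H2 returns [28]
= [28]

Answer: [28]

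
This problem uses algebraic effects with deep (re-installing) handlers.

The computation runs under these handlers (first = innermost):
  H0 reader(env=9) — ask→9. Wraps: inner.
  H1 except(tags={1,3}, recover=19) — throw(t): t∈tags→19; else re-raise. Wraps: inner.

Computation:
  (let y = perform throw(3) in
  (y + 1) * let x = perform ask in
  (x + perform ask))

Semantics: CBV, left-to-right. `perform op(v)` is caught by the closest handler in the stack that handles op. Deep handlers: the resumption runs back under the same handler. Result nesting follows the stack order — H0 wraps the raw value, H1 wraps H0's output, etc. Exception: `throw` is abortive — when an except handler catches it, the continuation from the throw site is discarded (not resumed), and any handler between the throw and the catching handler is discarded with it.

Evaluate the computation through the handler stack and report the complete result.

Answer: 19

Step-by-step:
throw(3) @ H1 caught ⇒ 19
= 19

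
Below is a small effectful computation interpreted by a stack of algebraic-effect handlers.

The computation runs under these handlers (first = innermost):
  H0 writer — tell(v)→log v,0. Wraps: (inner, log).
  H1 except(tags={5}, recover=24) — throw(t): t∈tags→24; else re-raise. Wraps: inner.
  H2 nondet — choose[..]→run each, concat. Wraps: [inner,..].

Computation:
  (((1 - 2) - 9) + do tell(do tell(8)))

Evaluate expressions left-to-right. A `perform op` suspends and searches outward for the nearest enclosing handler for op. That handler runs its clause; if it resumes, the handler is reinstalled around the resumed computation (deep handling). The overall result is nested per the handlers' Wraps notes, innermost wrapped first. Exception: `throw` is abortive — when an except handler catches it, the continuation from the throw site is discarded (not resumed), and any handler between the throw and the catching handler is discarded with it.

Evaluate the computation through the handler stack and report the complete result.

Evaluation trace:
tell(8) @ H0 ⇒ log+=8
tell(0) @ H0 ⇒ log+=0
H0 returns (-10, (8, 0))
H1 returns (-10, (8, 0))
H2 returns [(-10, (8, 0))]
= [(-10, (8, 0))]

Answer: [(-10, (8, 0))]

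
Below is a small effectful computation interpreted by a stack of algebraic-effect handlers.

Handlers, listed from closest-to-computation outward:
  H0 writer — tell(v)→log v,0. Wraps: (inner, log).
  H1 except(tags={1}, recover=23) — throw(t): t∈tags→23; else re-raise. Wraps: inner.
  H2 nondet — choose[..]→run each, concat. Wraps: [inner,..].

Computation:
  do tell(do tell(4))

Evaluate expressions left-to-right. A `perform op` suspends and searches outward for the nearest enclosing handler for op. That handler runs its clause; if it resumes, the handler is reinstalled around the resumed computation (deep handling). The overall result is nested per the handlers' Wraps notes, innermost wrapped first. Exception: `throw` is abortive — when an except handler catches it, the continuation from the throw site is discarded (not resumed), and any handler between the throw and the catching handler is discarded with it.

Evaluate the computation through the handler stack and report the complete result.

Answer: [(0, (4, 0))]

Working:
tell(4) @ H0 ⇒ log+=4
tell(0) @ H0 ⇒ log+=0
H0 returns (0, (4, 0))
H1 returns (0, (4, 0))
H2 returns [(0, (4, 0))]
= [(0, (4, 0))]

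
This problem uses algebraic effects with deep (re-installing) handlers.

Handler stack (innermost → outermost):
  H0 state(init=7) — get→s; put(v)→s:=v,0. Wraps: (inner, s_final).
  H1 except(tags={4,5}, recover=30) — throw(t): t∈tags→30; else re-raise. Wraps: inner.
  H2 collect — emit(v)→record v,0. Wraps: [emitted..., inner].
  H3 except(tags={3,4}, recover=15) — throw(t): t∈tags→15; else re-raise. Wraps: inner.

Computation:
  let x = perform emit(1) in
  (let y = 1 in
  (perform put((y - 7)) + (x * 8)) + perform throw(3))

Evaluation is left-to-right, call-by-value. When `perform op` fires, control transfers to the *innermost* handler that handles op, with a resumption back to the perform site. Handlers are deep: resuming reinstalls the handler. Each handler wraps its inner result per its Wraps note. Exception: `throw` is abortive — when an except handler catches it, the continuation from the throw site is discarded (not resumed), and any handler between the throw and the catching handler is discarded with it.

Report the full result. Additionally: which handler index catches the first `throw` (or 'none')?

Answer: 15 ; first throw caught by: H3

Step-by-step:
emit(1) @ H2 ⇒ out+=1
put(-6) @ H0 ⇒ s:=-6
throw(3) @ H1 re-raised
throw(3) @ H3 caught ⇒ 15
= 15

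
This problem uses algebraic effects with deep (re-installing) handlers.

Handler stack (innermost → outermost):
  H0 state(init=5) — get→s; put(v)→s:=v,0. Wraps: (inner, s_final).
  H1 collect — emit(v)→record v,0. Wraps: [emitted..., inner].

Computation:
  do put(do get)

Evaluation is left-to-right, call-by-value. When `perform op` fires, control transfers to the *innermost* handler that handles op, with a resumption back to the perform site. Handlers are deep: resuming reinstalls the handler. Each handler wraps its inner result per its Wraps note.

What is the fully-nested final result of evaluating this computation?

Evaluation trace:
get @ H0 ⇒ 5
put(5) @ H0 ⇒ s:=5
H0 returns (0, 5)
H1 returns [(0, 5)]
= [(0, 5)]

Answer: [(0, 5)]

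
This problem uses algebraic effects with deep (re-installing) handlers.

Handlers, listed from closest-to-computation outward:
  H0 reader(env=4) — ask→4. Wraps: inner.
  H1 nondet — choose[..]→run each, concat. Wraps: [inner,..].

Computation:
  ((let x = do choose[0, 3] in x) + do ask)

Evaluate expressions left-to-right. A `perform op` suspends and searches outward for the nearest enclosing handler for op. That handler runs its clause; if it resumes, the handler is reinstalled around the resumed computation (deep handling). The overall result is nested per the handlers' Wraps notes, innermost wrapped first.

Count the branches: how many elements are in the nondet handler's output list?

Evaluation trace:
choose[0, 3] @ H1
  branch[0] choose=0:
    ask @ H0 ⇒ 4
    H0 returns 4
    H1 returns [4]
  branch[1] choose=3:
    ask @ H0 ⇒ 4
    H0 returns 7
    H1 returns [7]
= [4, 7]

Answer: 2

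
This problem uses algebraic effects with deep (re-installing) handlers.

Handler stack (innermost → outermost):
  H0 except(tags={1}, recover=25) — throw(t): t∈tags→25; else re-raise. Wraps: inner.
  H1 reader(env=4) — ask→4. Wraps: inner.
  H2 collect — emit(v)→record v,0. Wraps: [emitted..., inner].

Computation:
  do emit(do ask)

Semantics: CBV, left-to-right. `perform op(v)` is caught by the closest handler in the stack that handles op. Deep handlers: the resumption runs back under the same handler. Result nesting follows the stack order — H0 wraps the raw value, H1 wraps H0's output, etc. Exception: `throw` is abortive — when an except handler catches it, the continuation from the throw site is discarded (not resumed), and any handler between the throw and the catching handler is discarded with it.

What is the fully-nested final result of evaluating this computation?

Answer: [4, 0]

Working:
ask @ H1 ⇒ 4
emit(4) @ H2 ⇒ out+=4
H0 returns 0
H1 returns 0
H2 returns [4, 0]
= [4, 0]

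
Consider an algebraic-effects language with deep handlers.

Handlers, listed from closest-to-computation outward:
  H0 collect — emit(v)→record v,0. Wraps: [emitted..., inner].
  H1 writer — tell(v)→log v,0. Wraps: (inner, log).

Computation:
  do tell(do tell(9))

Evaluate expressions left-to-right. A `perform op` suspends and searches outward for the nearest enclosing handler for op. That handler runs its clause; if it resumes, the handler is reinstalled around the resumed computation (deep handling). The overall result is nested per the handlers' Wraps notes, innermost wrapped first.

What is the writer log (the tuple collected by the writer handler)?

Answer: (9, 0)

Step-by-step:
tell(9) @ H1 ⇒ log+=9
tell(0) @ H1 ⇒ log+=0
H0 returns [0]
H1 returns ([0], (9, 0))
= ([0], (9, 0))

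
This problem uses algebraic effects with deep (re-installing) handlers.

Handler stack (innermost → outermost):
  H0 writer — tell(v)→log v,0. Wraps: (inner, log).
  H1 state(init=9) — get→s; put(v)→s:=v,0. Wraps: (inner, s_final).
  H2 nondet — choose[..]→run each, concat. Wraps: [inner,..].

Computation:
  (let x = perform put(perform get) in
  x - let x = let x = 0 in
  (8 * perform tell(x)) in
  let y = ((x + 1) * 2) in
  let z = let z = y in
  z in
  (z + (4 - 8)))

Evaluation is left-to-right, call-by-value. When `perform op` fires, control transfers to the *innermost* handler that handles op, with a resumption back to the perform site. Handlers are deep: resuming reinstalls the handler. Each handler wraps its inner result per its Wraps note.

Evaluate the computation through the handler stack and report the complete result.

Evaluation trace:
get @ H1 ⇒ 9
put(9) @ H1 ⇒ s:=9
tell(0) @ H0 ⇒ log+=0
H0 returns (2, (0))
H1 returns ((2, (0)), 9)
H2 returns [((2, (0)), 9)]
= [((2, (0)), 9)]

Answer: [((2, (0)), 9)]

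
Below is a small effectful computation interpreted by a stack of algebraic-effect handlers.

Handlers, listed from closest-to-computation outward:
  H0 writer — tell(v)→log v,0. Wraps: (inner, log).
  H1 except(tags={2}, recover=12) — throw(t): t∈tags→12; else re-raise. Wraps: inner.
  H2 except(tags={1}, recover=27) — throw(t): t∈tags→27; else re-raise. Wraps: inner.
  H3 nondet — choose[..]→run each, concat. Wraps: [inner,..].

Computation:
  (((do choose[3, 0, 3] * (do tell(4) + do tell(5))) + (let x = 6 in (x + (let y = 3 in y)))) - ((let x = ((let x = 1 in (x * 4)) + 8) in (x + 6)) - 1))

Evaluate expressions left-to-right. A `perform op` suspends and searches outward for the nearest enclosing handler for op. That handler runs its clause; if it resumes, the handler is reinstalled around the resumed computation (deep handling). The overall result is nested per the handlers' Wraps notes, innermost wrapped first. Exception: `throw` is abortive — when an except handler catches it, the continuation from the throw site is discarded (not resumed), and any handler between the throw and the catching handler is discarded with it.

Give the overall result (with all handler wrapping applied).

Step-by-step:
choose[3, 0, 3] @ H3
  branch[0] choose=3:
    tell(4) @ H0 ⇒ log+=4
    tell(5) @ H0 ⇒ log+=5
    H0 returns (-8, (4, 5))
    H1 returns (-8, (4, 5))
    H2 returns (-8, (4, 5))
    H3 returns [(-8, (4, 5))]
  branch[1] choose=0:
    tell(4) @ H0 ⇒ log+=4
    tell(5) @ H0 ⇒ log+=5
    H0 returns (-8, (4, 5))
    H1 returns (-8, (4, 5))
    H2 returns (-8, (4, 5))
    H3 returns [(-8, (4, 5))]
  branch[2] choose=3:
    tell(4) @ H0 ⇒ log+=4
    tell(5) @ H0 ⇒ log+=5
    H0 returns (-8, (4, 5))
    H1 returns (-8, (4, 5))
    H2 returns (-8, (4, 5))
    H3 returns [(-8, (4, 5))]
= [(-8, (4, 5)), (-8, (4, 5)), (-8, (4, 5))]

Answer: [(-8, (4, 5)), (-8, (4, 5)), (-8, (4, 5))]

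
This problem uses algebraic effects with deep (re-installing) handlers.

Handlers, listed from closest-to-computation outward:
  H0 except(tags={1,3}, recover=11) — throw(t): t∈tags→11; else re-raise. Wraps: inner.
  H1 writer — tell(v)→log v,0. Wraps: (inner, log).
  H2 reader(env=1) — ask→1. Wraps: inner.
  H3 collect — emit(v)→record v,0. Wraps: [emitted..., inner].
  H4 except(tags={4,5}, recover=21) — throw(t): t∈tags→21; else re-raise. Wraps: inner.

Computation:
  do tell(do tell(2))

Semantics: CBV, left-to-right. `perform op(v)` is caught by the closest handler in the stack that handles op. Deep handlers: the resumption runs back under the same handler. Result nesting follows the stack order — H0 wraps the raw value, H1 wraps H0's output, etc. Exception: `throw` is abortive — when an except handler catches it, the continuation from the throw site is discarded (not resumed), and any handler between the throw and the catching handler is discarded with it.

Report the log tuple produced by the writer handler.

Step-by-step:
tell(2) @ H1 ⇒ log+=2
tell(0) @ H1 ⇒ log+=0
H0 returns 0
H1 returns (0, (2, 0))
H2 returns (0, (2, 0))
H3 returns [(0, (2, 0))]
H4 returns [(0, (2, 0))]
= [(0, (2, 0))]

Answer: (2, 0)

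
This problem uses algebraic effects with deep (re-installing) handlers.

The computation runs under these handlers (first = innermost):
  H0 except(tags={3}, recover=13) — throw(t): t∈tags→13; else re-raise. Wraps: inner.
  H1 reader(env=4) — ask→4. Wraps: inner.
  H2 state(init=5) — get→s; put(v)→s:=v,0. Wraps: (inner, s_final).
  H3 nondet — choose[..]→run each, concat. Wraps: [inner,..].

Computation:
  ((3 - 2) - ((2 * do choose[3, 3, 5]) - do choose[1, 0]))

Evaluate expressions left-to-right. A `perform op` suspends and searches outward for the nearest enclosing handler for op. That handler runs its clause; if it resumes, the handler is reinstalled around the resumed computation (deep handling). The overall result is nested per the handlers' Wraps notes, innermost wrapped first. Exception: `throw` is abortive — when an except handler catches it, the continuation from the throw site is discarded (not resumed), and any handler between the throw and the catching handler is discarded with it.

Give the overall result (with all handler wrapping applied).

Answer: [(-4, 5), (-5, 5), (-4, 5), (-5, 5), (-8, 5), (-9, 5)]

Step-by-step:
choose[3, 3, 5] @ H3
  branch[0] choose=3:
    choose[1, 0] @ H3
      branch[0] choose=1:
        H0 returns -4
        H1 returns -4
        H2 returns (-4, 5)
        H3 returns [(-4, 5)]
      branch[1] choose=0:
        H0 returns -5
        H1 returns -5
        H2 returns (-5, 5)
        H3 returns [(-5, 5)]
  branch[1] choose=3:
    choose[1, 0] @ H3
      branch[0] choose=1:
        H0 returns -4
        H1 returns -4
        H2 returns (-4, 5)
        H3 returns [(-4, 5)]
      branch[1] choose=0:
        H0 returns -5
        H1 returns -5
        H2 returns (-5, 5)
        H3 returns [(-5, 5)]
  branch[2] choose=5:
    choose[1, 0] @ H3
      branch[0] choose=1:
        H0 returns -8
        H1 returns -8
        H2 returns (-8, 5)
        H3 returns [(-8, 5)]
      branch[1] choose=0:
        H0 returns -9
        H1 returns -9
        H2 returns (-9, 5)
        H3 returns [(-9, 5)]
= [(-4, 5), (-5, 5), (-4, 5), (-5, 5), (-8, 5), (-9, 5)]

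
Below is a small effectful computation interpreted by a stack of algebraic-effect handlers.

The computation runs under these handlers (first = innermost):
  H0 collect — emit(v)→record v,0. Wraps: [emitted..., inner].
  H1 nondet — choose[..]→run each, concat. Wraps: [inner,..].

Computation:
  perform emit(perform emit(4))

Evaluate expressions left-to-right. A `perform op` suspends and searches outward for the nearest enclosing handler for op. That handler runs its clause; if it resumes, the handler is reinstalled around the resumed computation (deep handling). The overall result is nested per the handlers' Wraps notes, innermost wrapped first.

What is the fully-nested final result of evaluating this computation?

Step-by-step:
emit(4) @ H0 ⇒ out+=4
emit(0) @ H0 ⇒ out+=0
H0 returns [4, 0, 0]
H1 returns [[4, 0, 0]]
= [[4, 0, 0]]

Answer: [[4, 0, 0]]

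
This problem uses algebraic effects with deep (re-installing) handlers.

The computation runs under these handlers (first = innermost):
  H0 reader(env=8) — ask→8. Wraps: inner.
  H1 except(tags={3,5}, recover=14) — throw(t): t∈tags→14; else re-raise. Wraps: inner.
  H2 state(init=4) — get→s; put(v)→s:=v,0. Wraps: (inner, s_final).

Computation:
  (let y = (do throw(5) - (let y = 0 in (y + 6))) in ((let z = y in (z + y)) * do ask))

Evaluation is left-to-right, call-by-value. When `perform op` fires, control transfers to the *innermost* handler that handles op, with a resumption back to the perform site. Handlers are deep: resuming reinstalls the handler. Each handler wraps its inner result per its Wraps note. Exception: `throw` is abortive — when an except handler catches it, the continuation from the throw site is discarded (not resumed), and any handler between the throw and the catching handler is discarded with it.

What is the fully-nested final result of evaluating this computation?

Working:
throw(5) @ H1 caught ⇒ 14
H2 returns (14, 4)
= (14, 4)

Answer: (14, 4)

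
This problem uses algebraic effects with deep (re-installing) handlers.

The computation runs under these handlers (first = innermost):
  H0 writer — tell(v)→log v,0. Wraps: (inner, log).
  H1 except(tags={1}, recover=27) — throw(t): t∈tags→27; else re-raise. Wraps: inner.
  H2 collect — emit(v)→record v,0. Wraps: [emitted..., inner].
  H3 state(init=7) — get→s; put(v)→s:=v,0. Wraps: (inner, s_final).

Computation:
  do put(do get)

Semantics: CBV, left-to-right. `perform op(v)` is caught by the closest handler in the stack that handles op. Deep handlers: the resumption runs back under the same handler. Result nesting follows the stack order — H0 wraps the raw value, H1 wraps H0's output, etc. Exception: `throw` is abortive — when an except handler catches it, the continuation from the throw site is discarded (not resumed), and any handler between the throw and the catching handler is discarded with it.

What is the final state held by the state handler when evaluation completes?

Evaluation trace:
get @ H3 ⇒ 7
put(7) @ H3 ⇒ s:=7
H0 returns (0, ())
H1 returns (0, ())
H2 returns [(0, ())]
H3 returns ([(0, ())], 7)
= ([(0, ())], 7)

Answer: 7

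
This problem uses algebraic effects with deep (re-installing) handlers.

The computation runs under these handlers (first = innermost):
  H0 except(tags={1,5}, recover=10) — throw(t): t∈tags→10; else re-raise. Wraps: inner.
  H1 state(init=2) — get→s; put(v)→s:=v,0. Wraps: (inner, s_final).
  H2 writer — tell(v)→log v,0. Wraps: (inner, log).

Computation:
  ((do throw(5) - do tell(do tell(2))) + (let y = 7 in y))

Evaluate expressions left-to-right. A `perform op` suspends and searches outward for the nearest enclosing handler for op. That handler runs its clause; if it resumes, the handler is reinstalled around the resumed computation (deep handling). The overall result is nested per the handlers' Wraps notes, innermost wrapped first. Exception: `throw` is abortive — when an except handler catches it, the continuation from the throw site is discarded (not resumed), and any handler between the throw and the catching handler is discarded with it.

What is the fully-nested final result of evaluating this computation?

Evaluation trace:
throw(5) @ H0 caught ⇒ 10
H1 returns (10, 2)
H2 returns ((10, 2), ())
= ((10, 2), ())

Answer: ((10, 2), ())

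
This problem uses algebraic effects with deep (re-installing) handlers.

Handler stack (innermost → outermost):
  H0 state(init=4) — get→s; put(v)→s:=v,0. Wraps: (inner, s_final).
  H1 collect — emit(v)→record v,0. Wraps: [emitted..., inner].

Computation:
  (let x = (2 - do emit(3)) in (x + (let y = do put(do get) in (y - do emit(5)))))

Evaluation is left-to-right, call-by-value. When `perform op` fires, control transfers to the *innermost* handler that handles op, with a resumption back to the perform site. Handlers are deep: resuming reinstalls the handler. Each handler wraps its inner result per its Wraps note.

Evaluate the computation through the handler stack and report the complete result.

Step-by-step:
emit(3) @ H1 ⇒ out+=3
get @ H0 ⇒ 4
put(4) @ H0 ⇒ s:=4
emit(5) @ H1 ⇒ out+=5
H0 returns (2, 4)
H1 returns [3, 5, (2, 4)]
= [3, 5, (2, 4)]

Answer: [3, 5, (2, 4)]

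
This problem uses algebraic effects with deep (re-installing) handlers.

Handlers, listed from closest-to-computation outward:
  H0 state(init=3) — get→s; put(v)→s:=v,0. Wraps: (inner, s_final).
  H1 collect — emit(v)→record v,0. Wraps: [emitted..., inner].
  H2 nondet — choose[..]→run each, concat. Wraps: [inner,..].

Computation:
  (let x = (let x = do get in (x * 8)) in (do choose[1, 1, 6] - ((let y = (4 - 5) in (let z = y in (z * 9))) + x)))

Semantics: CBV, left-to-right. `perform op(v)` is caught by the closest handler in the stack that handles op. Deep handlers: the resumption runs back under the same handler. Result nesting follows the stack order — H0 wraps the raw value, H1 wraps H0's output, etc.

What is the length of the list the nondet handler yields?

Step-by-step:
get @ H0 ⇒ 3
choose[1, 1, 6] @ H2
  branch[0] choose=1:
    H0 returns (-14, 3)
    H1 returns [(-14, 3)]
    H2 returns [[(-14, 3)]]
  branch[1] choose=1:
    H0 returns (-14, 3)
    H1 returns [(-14, 3)]
    H2 returns [[(-14, 3)]]
  branch[2] choose=6:
    H0 returns (-9, 3)
    H1 returns [(-9, 3)]
    H2 returns [[(-9, 3)]]
= [[(-14, 3)], [(-14, 3)], [(-9, 3)]]

Answer: 3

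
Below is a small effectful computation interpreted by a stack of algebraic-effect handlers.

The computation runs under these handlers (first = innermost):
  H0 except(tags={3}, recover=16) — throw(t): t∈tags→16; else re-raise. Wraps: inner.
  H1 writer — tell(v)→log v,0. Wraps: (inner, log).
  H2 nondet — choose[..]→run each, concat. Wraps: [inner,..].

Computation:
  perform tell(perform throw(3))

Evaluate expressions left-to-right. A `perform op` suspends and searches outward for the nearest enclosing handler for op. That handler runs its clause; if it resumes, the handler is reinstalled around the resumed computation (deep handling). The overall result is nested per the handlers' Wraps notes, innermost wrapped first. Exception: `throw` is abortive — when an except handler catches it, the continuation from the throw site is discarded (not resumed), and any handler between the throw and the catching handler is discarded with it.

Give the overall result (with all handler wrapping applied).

Step-by-step:
throw(3) @ H0 caught ⇒ 16
H1 returns (16, ())
H2 returns [(16, ())]
= [(16, ())]

Answer: [(16, ())]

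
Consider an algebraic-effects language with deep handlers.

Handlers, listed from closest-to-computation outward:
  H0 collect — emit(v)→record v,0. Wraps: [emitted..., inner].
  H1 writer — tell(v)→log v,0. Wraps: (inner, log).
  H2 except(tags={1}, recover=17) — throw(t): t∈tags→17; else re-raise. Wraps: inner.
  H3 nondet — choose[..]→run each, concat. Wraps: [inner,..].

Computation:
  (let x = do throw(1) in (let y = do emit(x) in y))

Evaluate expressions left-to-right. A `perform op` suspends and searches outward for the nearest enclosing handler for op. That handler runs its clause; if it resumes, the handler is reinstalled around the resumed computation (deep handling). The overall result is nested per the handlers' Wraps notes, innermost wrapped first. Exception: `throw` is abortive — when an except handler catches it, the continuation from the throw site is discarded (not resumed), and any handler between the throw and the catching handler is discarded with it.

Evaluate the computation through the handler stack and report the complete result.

Working:
throw(1) @ H2 caught ⇒ 17
H3 returns [17]
= [17]

Answer: [17]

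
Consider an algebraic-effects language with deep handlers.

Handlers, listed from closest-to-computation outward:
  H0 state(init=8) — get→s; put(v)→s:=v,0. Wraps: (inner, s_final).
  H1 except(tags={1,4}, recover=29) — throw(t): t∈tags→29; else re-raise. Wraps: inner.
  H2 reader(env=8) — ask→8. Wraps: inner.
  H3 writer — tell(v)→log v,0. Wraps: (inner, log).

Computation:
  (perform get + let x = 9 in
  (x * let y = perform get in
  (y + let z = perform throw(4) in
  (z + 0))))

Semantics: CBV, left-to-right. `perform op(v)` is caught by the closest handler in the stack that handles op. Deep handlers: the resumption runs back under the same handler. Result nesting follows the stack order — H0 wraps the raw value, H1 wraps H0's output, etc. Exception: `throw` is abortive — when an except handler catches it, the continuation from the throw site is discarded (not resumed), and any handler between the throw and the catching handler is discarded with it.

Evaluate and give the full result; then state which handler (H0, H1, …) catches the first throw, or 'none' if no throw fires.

Answer: (29, ()) ; first throw caught by: H1

Evaluation trace:
get @ H0 ⇒ 8
get @ H0 ⇒ 8
throw(4) @ H1 caught ⇒ 29
H2 returns 29
H3 returns (29, ())
= (29, ())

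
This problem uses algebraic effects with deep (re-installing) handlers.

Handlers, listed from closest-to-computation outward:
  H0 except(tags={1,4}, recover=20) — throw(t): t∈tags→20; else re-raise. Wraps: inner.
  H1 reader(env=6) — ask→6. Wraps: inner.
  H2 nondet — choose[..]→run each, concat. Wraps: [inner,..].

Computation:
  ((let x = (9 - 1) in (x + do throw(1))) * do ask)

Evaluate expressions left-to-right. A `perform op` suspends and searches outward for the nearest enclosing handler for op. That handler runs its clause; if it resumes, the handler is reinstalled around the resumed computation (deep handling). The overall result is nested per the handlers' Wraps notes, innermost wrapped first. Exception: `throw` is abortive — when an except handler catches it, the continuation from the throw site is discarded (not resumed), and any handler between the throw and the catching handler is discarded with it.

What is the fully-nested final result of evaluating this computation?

Answer: [20]

Working:
throw(1) @ H0 caught ⇒ 20
H1 returns 20
H2 returns [20]
= [20]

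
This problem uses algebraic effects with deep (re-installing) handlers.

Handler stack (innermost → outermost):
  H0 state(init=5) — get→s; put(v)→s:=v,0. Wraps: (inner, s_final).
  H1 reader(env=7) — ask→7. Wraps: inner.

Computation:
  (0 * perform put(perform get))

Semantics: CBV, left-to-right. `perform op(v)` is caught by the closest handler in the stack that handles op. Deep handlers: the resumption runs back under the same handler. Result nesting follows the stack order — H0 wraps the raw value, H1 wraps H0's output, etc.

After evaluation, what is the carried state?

Answer: 5

Evaluation trace:
get @ H0 ⇒ 5
put(5) @ H0 ⇒ s:=5
H0 returns (0, 5)
H1 returns (0, 5)
= (0, 5)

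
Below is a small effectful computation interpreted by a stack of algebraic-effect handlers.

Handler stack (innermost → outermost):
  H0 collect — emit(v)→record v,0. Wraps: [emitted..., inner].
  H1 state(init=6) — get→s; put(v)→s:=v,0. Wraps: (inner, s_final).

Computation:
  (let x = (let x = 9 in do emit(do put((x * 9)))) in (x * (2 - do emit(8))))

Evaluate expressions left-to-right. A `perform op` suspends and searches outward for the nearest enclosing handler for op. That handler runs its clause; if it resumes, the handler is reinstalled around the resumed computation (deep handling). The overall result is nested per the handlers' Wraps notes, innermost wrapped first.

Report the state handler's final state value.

Step-by-step:
put(81) @ H1 ⇒ s:=81
emit(0) @ H0 ⇒ out+=0
emit(8) @ H0 ⇒ out+=8
H0 returns [0, 8, 0]
H1 returns ([0, 8, 0], 81)
= ([0, 8, 0], 81)

Answer: 81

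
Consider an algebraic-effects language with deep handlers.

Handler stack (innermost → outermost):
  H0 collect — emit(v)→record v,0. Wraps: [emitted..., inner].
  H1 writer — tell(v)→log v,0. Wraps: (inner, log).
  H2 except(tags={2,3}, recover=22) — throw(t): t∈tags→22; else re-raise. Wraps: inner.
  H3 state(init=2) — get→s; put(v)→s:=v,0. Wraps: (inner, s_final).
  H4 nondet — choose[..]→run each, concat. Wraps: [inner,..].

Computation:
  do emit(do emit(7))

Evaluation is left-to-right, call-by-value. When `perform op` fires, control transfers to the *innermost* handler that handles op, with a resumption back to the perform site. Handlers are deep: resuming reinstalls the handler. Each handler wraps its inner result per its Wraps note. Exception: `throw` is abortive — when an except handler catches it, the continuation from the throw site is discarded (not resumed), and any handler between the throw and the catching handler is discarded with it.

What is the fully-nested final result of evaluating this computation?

Answer: [(([7, 0, 0], ()), 2)]

Step-by-step:
emit(7) @ H0 ⇒ out+=7
emit(0) @ H0 ⇒ out+=0
H0 returns [7, 0, 0]
H1 returns ([7, 0, 0], ())
H2 returns ([7, 0, 0], ())
H3 returns (([7, 0, 0], ()), 2)
H4 returns [(([7, 0, 0], ()), 2)]
= [(([7, 0, 0], ()), 2)]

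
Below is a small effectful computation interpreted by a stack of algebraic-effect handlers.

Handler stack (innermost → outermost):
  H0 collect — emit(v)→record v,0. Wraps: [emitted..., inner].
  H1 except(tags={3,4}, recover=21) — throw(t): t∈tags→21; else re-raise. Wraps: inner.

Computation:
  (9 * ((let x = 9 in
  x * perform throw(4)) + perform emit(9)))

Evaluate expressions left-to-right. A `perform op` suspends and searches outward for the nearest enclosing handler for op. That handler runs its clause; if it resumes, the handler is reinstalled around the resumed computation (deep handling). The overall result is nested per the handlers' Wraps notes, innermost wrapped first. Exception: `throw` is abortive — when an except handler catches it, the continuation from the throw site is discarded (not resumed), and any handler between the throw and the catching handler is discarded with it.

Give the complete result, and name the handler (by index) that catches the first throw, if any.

Answer: 21 ; first throw caught by: H1

Working:
throw(4) @ H1 caught ⇒ 21
= 21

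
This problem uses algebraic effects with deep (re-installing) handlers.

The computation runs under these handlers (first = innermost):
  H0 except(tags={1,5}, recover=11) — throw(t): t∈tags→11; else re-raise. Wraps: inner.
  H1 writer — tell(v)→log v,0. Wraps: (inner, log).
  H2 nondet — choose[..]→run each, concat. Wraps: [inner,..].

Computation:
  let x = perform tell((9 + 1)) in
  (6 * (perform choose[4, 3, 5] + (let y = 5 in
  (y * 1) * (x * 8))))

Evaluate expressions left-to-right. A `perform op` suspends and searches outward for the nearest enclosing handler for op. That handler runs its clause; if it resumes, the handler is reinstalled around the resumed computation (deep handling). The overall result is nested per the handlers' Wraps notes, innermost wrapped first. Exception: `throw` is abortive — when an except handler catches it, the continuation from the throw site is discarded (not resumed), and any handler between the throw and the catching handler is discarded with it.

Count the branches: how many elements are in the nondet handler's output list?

Answer: 3

Evaluation trace:
tell(10) @ H1 ⇒ log+=10
choose[4, 3, 5] @ H2
  branch[0] choose=4:
    H0 returns 24
    H1 returns (24, (10))
    H2 returns [(24, (10))]
  branch[1] choose=3:
    H0 returns 18
    H1 returns (18, (10))
    H2 returns [(18, (10))]
  branch[2] choose=5:
    H0 returns 30
    H1 returns (30, (10))
    H2 returns [(30, (10))]
= [(24, (10)), (18, (10)), (30, (10))]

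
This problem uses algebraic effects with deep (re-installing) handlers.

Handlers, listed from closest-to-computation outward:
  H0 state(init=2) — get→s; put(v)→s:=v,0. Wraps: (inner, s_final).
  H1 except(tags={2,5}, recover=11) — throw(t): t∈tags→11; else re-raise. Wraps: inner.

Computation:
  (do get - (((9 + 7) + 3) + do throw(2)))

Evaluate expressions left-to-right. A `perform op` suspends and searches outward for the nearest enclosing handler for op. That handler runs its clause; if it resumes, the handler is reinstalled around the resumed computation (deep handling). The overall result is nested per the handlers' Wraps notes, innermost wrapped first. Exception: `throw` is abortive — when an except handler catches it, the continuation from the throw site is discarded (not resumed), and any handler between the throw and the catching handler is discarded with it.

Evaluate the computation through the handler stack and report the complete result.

Answer: 11

Step-by-step:
get @ H0 ⇒ 2
throw(2) @ H1 caught ⇒ 11
= 11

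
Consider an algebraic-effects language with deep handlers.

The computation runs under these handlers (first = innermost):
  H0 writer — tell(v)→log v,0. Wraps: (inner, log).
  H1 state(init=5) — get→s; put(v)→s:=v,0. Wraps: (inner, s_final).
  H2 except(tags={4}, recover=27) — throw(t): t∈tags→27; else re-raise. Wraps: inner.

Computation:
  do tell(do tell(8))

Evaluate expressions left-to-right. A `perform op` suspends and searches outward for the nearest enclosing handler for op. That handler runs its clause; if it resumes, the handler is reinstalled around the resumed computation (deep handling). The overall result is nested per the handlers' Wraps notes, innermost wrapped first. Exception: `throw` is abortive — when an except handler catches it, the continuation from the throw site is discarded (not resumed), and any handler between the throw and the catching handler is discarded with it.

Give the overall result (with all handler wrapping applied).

Evaluation trace:
tell(8) @ H0 ⇒ log+=8
tell(0) @ H0 ⇒ log+=0
H0 returns (0, (8, 0))
H1 returns ((0, (8, 0)), 5)
H2 returns ((0, (8, 0)), 5)
= ((0, (8, 0)), 5)

Answer: ((0, (8, 0)), 5)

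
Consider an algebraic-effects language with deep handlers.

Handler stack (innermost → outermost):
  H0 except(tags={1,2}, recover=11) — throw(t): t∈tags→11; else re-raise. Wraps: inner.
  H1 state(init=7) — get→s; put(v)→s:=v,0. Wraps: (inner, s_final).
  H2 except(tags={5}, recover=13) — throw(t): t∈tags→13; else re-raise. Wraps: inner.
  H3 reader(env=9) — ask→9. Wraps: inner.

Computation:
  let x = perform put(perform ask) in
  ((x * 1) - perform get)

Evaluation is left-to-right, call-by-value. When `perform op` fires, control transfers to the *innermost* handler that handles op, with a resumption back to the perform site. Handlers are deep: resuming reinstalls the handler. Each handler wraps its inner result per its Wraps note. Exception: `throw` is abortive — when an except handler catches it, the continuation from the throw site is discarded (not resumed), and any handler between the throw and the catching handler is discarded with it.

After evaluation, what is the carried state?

Answer: 9

Step-by-step:
ask @ H3 ⇒ 9
put(9) @ H1 ⇒ s:=9
get @ H1 ⇒ 9
H0 returns -9
H1 returns (-9, 9)
H2 returns (-9, 9)
H3 returns (-9, 9)
= (-9, 9)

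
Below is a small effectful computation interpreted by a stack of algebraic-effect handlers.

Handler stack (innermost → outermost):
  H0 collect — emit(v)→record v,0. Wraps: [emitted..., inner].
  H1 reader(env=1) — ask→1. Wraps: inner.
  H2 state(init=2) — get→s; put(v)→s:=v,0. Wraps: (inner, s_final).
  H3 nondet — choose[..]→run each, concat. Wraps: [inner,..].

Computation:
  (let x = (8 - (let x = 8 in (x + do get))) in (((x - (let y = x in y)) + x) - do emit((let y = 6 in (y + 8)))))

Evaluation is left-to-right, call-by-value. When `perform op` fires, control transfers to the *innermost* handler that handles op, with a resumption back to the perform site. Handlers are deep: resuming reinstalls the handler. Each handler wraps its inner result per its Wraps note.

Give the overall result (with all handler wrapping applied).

Answer: [([14, -2], 2)]

Evaluation trace:
get @ H2 ⇒ 2
emit(14) @ H0 ⇒ out+=14
H0 returns [14, -2]
H1 returns [14, -2]
H2 returns ([14, -2], 2)
H3 returns [([14, -2], 2)]
= [([14, -2], 2)]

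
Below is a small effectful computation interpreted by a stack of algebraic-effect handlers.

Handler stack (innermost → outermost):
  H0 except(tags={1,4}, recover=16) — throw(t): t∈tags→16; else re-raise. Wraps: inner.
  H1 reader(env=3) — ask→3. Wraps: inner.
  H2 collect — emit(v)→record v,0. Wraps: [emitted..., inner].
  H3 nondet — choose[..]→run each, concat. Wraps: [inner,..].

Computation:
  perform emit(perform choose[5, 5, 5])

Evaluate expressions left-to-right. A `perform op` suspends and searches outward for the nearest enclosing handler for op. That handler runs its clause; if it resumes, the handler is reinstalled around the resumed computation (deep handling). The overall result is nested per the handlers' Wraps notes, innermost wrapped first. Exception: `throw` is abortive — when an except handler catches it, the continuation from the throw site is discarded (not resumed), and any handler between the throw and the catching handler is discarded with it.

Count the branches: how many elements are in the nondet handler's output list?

Working:
choose[5, 5, 5] @ H3
  branch[0] choose=5:
    emit(5) @ H2 ⇒ out+=5
    H0 returns 0
    H1 returns 0
    H2 returns [5, 0]
    H3 returns [[5, 0]]
  branch[1] choose=5:
    emit(5) @ H2 ⇒ out+=5
    H0 returns 0
    H1 returns 0
    H2 returns [5, 0]
    H3 returns [[5, 0]]
  branch[2] choose=5:
    emit(5) @ H2 ⇒ out+=5
    H0 returns 0
    H1 returns 0
    H2 returns [5, 0]
    H3 returns [[5, 0]]
= [[5, 0], [5, 0], [5, 0]]

Answer: 3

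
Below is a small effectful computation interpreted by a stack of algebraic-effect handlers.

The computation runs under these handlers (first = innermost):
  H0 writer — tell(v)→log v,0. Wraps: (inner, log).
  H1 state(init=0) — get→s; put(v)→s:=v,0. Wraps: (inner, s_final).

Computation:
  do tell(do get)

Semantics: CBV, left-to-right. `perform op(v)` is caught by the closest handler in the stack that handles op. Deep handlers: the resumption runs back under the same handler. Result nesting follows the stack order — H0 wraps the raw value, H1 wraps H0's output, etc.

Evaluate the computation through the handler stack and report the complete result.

Answer: ((0, (0)), 0)

Working:
get @ H1 ⇒ 0
tell(0) @ H0 ⇒ log+=0
H0 returns (0, (0))
H1 returns ((0, (0)), 0)
= ((0, (0)), 0)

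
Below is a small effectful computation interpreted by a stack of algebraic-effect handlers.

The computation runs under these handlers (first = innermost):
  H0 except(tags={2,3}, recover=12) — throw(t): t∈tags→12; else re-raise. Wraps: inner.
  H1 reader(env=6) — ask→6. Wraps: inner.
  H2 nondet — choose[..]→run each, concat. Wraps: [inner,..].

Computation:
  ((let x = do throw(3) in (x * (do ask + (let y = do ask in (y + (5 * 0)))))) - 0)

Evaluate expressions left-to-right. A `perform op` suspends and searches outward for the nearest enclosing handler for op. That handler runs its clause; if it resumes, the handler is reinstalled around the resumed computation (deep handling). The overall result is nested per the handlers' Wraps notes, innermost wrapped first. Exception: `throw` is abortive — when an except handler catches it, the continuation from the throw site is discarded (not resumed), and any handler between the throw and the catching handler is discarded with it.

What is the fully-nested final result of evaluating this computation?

Answer: [12]

Working:
throw(3) @ H0 caught ⇒ 12
H1 returns 12
H2 returns [12]
= [12]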